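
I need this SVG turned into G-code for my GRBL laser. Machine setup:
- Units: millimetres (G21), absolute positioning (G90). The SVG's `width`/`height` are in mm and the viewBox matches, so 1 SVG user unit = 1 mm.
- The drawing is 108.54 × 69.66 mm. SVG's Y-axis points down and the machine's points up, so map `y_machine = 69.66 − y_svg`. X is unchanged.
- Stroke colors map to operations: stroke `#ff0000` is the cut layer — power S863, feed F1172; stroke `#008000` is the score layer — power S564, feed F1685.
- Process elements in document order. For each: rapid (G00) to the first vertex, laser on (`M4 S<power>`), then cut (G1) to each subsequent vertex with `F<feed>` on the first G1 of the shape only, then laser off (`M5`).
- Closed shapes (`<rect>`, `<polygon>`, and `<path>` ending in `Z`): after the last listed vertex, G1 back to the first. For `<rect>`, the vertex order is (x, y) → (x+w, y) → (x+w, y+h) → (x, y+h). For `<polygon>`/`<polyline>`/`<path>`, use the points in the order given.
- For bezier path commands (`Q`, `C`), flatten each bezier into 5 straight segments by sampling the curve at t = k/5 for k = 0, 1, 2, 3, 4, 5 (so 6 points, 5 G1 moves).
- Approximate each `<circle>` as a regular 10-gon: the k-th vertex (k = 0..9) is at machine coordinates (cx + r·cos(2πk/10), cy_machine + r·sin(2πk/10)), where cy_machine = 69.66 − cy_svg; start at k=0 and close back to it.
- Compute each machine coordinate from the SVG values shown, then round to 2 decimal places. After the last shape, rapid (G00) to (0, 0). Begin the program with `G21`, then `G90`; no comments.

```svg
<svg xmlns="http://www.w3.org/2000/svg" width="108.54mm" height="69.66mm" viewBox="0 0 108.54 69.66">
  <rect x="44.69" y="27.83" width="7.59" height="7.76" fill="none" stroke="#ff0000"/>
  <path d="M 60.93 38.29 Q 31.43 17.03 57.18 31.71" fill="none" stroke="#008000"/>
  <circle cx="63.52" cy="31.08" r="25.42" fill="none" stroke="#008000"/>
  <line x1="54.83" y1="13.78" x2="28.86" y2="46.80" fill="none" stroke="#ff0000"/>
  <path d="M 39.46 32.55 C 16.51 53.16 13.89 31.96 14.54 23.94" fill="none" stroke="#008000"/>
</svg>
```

G21
G90
G00 X44.69 Y41.83
M4 S863
G1 X52.28 Y41.83 F1172
G1 X52.28 Y34.07
G1 X44.69 Y34.07
G1 X44.69 Y41.83
M5
G00 X60.93 Y31.37
M4 S564
G1 X51.34 Y38.44 F1685
G1 X46.17 Y42.63
G1 X45.42 Y43.94
G1 X49.09 Y42.38
G1 X57.18 Y37.95
M5
G00 X88.94 Y38.58
M4 S564
G1 X84.09 Y53.52 F1685
G1 X71.38 Y62.76
G1 X55.66 Y62.76
G1 X42.95 Y53.52
G1 X38.10 Y38.58
G1 X42.95 Y23.64
G1 X55.66 Y14.40
G1 X71.38 Y14.40
G1 X84.09 Y23.64
G1 X88.94 Y38.58
M5
G00 X54.83 Y55.88
M4 S863
G1 X28.86 Y22.86 F1172
M5
G00 X39.46 Y37.11
M4 S564
G1 X27.99 Y29.32 F1685
G1 X20.59 Y28.93
G1 X16.42 Y33.29
G1 X14.68 Y39.77
G1 X14.54 Y45.72
M5
G00 X0.00 Y0.00

Since the viewBox matches the mm dimensions, user units are millimetres directly. The only transform is the Y-flip y_m = 69.66 − y_svg.

Shape 1 is a rectangle drawn with `<rect>`. Its stroke #ff0000 means cut at S863, F1172. After flipping Y the toolpath is (44.69,41.83) → (52.28,41.83) → (52.28,34.07) → (44.69,34.07) → (44.69,41.83), returning to the start.

Shape 2 is a quadratic bezier drawn with `<path>`. Its stroke #008000 means score at S564, F1685. After flipping Y the toolpath is (60.93,31.37) → (51.34,38.44) → (46.17,42.63) → (45.42,43.94) → (49.09,42.38) → (57.18,37.95).

Shape 3 is a circle drawn with `<circle>`. Its stroke #008000 means score at S564, F1685. After flipping Y the toolpath is (88.94,38.58) → (84.09,53.52) → (71.38,62.76) → (55.66,62.76) → (42.95,53.52) → (38.10,38.58) → (42.95,23.64) → (55.66,14.40) → (71.38,14.40) → (84.09,23.64) → (88.94,38.58), returning to the start.

Shape 4 is a line segment drawn with `<line>`. Its stroke #ff0000 means cut at S863, F1172. After flipping Y the toolpath is (54.83,55.88) → (28.86,22.86).

Shape 5 is a cubic bezier drawn with `<path>`. Its stroke #008000 means score at S564, F1685. After flipping Y the toolpath is (39.46,37.11) → (27.99,29.32) → (20.59,28.93) → (16.42,33.29) → (14.68,39.77) → (14.54,45.72).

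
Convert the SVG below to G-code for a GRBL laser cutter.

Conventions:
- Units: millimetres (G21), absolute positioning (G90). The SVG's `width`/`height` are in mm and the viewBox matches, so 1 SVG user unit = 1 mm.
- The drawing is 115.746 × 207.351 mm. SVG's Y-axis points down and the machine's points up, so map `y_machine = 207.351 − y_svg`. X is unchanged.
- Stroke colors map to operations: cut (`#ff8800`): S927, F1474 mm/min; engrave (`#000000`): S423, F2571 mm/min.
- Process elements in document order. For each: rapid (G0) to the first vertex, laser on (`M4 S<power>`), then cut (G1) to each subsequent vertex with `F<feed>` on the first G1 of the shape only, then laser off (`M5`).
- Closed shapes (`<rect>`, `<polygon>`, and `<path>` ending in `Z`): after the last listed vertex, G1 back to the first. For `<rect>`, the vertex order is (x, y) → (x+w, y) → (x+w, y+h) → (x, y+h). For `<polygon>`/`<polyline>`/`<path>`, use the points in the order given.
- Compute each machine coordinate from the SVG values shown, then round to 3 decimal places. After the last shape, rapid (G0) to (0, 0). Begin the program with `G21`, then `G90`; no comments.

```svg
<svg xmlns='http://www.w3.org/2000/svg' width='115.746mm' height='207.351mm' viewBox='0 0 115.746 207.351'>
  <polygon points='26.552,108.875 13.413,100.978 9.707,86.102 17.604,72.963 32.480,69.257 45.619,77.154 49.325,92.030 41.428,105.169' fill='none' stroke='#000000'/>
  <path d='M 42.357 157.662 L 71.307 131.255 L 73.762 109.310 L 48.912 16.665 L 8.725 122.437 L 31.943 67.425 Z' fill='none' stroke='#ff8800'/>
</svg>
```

1 u = 1 mm; y_m = 207.351 − y.

[1] `<polygon>` regular polygon, #000000→engrave S423 F2571: (26.552,98.476) → (13.413,106.373) → (9.707,121.249) → (17.604,134.388) → (32.480,138.094) → (45.619,130.197) → (49.325,115.321) → (41.428,102.182) → (26.552,98.476) (closed)

[2] `<path>` closed polygon, #ff8800→cut S927 F1474: (42.357,49.689) → (71.307,76.096) → (73.762,98.041) → (48.912,190.686) → (8.725,84.914) → (31.943,139.926) → (42.357,49.689) (closed)

G21
G90
G0 X26.552 Y98.476
M4 S423
G1 X13.413 Y106.373 F2571
G1 X9.707 Y121.249
G1 X17.604 Y134.388
G1 X32.480 Y138.094
G1 X45.619 Y130.197
G1 X49.325 Y115.321
G1 X41.428 Y102.182
G1 X26.552 Y98.476
M5
G0 X42.357 Y49.689
M4 S927
G1 X71.307 Y76.096 F1474
G1 X73.762 Y98.041
G1 X48.912 Y190.686
G1 X8.725 Y84.914
G1 X31.943 Y139.926
G1 X42.357 Y49.689
M5
G0 X0.000 Y0.000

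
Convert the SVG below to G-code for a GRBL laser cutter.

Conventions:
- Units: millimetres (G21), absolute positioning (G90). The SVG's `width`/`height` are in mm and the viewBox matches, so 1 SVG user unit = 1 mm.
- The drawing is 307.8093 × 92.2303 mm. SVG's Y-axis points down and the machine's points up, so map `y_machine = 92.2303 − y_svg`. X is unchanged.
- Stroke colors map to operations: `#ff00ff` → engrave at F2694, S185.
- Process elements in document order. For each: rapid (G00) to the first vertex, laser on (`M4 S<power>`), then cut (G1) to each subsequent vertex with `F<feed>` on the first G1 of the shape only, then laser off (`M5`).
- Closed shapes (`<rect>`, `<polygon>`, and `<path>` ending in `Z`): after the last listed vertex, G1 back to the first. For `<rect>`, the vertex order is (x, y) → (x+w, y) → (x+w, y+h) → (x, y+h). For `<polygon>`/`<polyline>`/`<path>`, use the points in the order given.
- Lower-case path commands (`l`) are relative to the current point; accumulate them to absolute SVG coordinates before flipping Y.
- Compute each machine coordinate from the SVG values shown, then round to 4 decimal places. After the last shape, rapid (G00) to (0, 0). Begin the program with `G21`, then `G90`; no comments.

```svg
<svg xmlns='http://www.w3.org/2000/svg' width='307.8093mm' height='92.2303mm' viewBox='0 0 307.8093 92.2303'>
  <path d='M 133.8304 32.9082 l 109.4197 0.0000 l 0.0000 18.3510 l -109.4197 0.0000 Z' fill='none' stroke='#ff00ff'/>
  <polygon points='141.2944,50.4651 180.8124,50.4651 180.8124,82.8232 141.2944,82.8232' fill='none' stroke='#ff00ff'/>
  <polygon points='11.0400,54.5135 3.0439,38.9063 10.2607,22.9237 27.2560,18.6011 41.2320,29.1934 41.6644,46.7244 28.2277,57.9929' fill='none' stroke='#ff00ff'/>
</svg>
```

Since the viewBox matches the mm dimensions, user units are millimetres directly. The only transform is the Y-flip y_m = 92.2303 − y_svg.

Shape 1 is a rectangle drawn with `<path>`. Its stroke #ff00ff means engrave at S185, F2694. After flipping Y the toolpath is (133.8304,59.3221) → (243.2501,59.3221) → (243.2501,40.9711) → (133.8304,40.9711) → (133.8304,59.3221), returning to the start.

Shape 2 is a rectangle drawn with `<polygon>`. Its stroke #ff00ff means engrave at S185, F2694. After flipping Y the toolpath is (141.2944,41.7652) → (180.8124,41.7652) → (180.8124,9.4071) → (141.2944,9.4071) → (141.2944,41.7652), returning to the start.

Shape 3 is a regular polygon drawn with `<polygon>`. Its stroke #ff00ff means engrave at S185, F2694. After flipping Y the toolpath is (11.0400,37.7168) → (3.0439,53.3240) → (10.2607,69.3066) → (27.2560,73.6292) → (41.2320,63.0369) → (41.6644,45.5059) → (28.2277,34.2374) → (11.0400,37.7168), returning to the start.

G21
G90
G00 X133.8304 Y59.3221
M4 S185
G1 X243.2501 Y59.3221 F2694
G1 X243.2501 Y40.9711
G1 X133.8304 Y40.9711
G1 X133.8304 Y59.3221
M5
G00 X141.2944 Y41.7652
M4 S185
G1 X180.8124 Y41.7652 F2694
G1 X180.8124 Y9.4071
G1 X141.2944 Y9.4071
G1 X141.2944 Y41.7652
M5
G00 X11.0400 Y37.7168
M4 S185
G1 X3.0439 Y53.3240 F2694
G1 X10.2607 Y69.3066
G1 X27.2560 Y73.6292
G1 X41.2320 Y63.0369
G1 X41.6644 Y45.5059
G1 X28.2277 Y34.2374
G1 X11.0400 Y37.7168
M5
G00 X0.0000 Y0.0000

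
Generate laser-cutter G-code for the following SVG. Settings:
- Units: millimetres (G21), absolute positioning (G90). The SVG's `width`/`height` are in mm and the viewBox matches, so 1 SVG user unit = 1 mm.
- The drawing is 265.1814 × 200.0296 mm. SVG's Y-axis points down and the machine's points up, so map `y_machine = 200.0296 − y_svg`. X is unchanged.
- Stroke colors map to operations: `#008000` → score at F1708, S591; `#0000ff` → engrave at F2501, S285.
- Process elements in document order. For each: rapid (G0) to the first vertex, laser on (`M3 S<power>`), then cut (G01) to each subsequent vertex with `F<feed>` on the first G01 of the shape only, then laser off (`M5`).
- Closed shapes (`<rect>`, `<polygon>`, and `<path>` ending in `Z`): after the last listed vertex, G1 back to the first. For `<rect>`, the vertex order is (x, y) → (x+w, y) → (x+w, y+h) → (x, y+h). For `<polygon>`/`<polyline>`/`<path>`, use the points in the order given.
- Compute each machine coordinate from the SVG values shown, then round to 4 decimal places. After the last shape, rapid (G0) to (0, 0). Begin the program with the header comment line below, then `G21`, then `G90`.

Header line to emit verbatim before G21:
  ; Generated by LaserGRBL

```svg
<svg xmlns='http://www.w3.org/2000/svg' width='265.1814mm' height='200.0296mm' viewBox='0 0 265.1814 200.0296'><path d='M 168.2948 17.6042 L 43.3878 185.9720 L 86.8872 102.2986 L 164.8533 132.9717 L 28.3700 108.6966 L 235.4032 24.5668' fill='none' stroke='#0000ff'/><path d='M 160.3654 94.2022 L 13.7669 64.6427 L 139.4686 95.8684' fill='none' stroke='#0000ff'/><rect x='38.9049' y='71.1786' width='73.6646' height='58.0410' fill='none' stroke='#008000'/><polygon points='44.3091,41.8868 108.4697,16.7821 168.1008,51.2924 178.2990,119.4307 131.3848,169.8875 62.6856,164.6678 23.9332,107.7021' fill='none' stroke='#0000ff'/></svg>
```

1 u = 1 mm; y_m = 200.0296 − y.

[1] `<path>` open polyline, #0000ff→engrave S285 F2501: (168.2948,182.4254) → (43.3878,14.0576) → (86.8872,97.7310) → (164.8533,67.0579) → (28.3700,91.3330) → (235.4032,175.4628)

[2] `<path>` open polyline, #0000ff→engrave S285 F2501: (160.3654,105.8274) → (13.7669,135.3869) → (139.4686,104.1612)

[3] `<rect>` rectangle, #008000→score S591 F1708: (38.9049,128.8510) → (112.5695,128.8510) → (112.5695,70.8100) → (38.9049,70.8100) → (38.9049,128.8510) (closed)

[4] `<polygon>` regular polygon, #0000ff→engrave S285 F2501: (44.3091,158.1428) → (108.4697,183.2475) → (168.1008,148.7372) → (178.2990,80.5989) → (131.3848,30.1421) → (62.6856,35.3618) → (23.9332,92.3275) → (44.3091,158.1428) (closed)

; Generated by LaserGRBL
G21
G90
G0 X168.2948 Y182.4254
M3 S285
G01 X43.3878 Y14.0576 F2501
G01 X86.8872 Y97.7310
G01 X164.8533 Y67.0579
G01 X28.3700 Y91.3330
G01 X235.4032 Y175.4628
M5
G0 X160.3654 Y105.8274
M3 S285
G01 X13.7669 Y135.3869 F2501
G01 X139.4686 Y104.1612
M5
G0 X38.9049 Y128.8510
M3 S591
G01 X112.5695 Y128.8510 F1708
G01 X112.5695 Y70.8100
G01 X38.9049 Y70.8100
G01 X38.9049 Y128.8510
M5
G0 X44.3091 Y158.1428
M3 S285
G01 X108.4697 Y183.2475 F2501
G01 X168.1008 Y148.7372
G01 X178.2990 Y80.5989
G01 X131.3848 Y30.1421
G01 X62.6856 Y35.3618
G01 X23.9332 Y92.3275
G01 X44.3091 Y158.1428
M5
G0 X0.0000 Y0.0000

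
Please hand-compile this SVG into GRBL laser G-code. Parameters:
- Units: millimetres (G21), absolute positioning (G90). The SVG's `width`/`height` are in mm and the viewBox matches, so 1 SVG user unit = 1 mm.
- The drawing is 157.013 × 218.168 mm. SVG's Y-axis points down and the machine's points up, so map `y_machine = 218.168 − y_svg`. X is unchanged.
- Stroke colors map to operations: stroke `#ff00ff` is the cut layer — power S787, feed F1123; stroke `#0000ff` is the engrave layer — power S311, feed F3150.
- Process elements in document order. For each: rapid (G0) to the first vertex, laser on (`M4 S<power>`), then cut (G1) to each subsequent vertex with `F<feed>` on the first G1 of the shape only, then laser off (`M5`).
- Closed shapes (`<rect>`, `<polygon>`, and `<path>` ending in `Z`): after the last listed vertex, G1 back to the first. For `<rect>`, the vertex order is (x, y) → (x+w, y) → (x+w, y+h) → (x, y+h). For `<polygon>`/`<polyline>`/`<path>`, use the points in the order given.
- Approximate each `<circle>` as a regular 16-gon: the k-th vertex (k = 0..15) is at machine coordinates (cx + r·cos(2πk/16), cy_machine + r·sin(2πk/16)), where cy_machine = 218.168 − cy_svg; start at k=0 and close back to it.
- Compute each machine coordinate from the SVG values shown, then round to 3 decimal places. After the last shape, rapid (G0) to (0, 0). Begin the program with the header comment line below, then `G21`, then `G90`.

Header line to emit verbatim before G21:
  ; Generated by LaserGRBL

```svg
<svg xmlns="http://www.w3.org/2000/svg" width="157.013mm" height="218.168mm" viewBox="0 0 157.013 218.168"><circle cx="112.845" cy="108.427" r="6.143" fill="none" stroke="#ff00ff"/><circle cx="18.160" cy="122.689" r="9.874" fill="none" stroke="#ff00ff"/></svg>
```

1 u = 1 mm; y_m = 218.168 − y.

[1] `<circle>` circle, #ff00ff→cut S787 F1123: (118.988,109.741) → (118.520,112.092) → (117.189,114.085) → (115.196,115.416) → (112.845,115.884) → (110.494,115.416) → (108.501,114.085) → (107.170,112.092) → (106.702,109.741) → (107.170,107.390) → (108.501,105.397) → (110.494,104.066) → (112.845,103.598) → (115.196,104.066) → (117.189,105.397) → (118.520,107.390) → (118.988,109.741) (closed)

[2] `<circle>` circle, #ff00ff→cut S787 F1123: (28.034,95.479) → (27.282,99.258) → (25.142,102.461) → (21.939,104.601) → (18.160,105.353) → (14.381,104.601) → (11.178,102.461) → (9.038,99.258) → (8.286,95.479) → (9.038,91.700) → (11.178,88.497) → (14.381,86.357) → (18.160,85.605) → (21.939,86.357) → (25.142,88.497) → (27.282,91.700) → (28.034,95.479) (closed)

; Generated by LaserGRBL
G21
G90
G0 X118.988 Y109.741
M4 S787
G1 X118.520 Y112.092 F1123
G1 X117.189 Y114.085
G1 X115.196 Y115.416
G1 X112.845 Y115.884
G1 X110.494 Y115.416
G1 X108.501 Y114.085
G1 X107.170 Y112.092
G1 X106.702 Y109.741
G1 X107.170 Y107.390
G1 X108.501 Y105.397
G1 X110.494 Y104.066
G1 X112.845 Y103.598
G1 X115.196 Y104.066
G1 X117.189 Y105.397
G1 X118.520 Y107.390
G1 X118.988 Y109.741
M5
G0 X28.034 Y95.479
M4 S787
G1 X27.282 Y99.258 F1123
G1 X25.142 Y102.461
G1 X21.939 Y104.601
G1 X18.160 Y105.353
G1 X14.381 Y104.601
G1 X11.178 Y102.461
G1 X9.038 Y99.258
G1 X8.286 Y95.479
G1 X9.038 Y91.700
G1 X11.178 Y88.497
G1 X14.381 Y86.357
G1 X18.160 Y85.605
G1 X21.939 Y86.357
G1 X25.142 Y88.497
G1 X27.282 Y91.700
G1 X28.034 Y95.479
M5
G0 X0.000 Y0.000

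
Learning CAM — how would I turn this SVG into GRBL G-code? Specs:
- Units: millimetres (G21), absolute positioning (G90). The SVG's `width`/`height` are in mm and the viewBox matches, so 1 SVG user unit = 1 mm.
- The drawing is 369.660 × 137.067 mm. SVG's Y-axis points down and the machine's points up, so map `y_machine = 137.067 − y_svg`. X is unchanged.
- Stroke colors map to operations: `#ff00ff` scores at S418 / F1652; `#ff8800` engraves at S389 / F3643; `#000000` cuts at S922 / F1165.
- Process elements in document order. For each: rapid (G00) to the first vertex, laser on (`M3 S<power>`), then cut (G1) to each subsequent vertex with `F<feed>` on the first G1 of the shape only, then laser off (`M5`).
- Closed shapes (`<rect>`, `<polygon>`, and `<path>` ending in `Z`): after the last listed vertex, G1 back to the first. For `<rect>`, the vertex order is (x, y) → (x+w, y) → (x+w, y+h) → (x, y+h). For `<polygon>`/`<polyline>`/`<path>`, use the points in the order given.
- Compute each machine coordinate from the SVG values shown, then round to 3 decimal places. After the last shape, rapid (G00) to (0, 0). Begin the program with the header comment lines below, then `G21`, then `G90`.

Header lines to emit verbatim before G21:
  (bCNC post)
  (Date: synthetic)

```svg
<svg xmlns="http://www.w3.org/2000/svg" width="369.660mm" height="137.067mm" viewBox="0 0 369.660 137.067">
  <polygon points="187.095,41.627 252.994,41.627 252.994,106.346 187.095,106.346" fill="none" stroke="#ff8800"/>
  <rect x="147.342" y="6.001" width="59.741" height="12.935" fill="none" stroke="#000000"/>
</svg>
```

1 u = 1 mm; y_m = 137.067 − y.

[1] `<polygon>` rectangle, #ff8800→engrave S389 F3643: (187.095,95.440) → (252.994,95.440) → (252.994,30.721) → (187.095,30.721) → (187.095,95.440) (closed)

[2] `<rect>` rectangle, #000000→cut S922 F1165: (147.342,131.066) → (207.083,131.066) → (207.083,118.131) → (147.342,118.131) → (147.342,131.066) (closed)

(bCNC post)
(Date: synthetic)
G21
G90
G00 X187.095 Y95.440
M3 S389
G1 X252.994 Y95.440 F3643
G1 X252.994 Y30.721
G1 X187.095 Y30.721
G1 X187.095 Y95.440
M5
G00 X147.342 Y131.066
M3 S922
G1 X207.083 Y131.066 F1165
G1 X207.083 Y118.131
G1 X147.342 Y118.131
G1 X147.342 Y131.066
M5
G00 X0.000 Y0.000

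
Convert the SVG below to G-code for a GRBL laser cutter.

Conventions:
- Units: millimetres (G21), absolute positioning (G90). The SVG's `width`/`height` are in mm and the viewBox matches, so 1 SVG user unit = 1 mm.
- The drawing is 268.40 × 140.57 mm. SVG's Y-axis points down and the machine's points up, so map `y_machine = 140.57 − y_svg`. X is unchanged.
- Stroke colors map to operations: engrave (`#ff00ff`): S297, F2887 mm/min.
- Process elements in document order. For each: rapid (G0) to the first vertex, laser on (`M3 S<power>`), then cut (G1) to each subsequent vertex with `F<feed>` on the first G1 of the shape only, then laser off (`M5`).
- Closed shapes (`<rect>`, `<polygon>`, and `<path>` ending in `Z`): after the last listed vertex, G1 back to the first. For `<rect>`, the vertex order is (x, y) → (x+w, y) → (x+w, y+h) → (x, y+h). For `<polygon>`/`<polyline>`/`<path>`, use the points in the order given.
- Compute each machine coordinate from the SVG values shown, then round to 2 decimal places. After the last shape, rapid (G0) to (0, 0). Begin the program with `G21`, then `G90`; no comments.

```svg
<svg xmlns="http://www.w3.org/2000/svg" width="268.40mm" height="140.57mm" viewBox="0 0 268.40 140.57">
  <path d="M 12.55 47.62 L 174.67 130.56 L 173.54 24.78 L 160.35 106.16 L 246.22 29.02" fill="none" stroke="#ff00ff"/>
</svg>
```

G21
G90
G0 X12.55 Y92.95
M3 S297
G1 X174.67 Y10.01 F2887
G1 X173.54 Y115.79
G1 X160.35 Y34.41
G1 X246.22 Y111.55
M5
G0 X0.00 Y0.00

viewBox `0 0 268.40 140.57` with mm width/height → 1 unit = 1 mm. Flip: y_m = 140.57 − y_svg.

**Shape 1** — `<path>` open polyline, stroke `#ff00ff` → engrave (S297, F2887). Machine vertices: (12.55,92.95) → (174.67,10.01) → (173.54,115.79) → (160.35,34.41) → (246.22,111.55). Open path.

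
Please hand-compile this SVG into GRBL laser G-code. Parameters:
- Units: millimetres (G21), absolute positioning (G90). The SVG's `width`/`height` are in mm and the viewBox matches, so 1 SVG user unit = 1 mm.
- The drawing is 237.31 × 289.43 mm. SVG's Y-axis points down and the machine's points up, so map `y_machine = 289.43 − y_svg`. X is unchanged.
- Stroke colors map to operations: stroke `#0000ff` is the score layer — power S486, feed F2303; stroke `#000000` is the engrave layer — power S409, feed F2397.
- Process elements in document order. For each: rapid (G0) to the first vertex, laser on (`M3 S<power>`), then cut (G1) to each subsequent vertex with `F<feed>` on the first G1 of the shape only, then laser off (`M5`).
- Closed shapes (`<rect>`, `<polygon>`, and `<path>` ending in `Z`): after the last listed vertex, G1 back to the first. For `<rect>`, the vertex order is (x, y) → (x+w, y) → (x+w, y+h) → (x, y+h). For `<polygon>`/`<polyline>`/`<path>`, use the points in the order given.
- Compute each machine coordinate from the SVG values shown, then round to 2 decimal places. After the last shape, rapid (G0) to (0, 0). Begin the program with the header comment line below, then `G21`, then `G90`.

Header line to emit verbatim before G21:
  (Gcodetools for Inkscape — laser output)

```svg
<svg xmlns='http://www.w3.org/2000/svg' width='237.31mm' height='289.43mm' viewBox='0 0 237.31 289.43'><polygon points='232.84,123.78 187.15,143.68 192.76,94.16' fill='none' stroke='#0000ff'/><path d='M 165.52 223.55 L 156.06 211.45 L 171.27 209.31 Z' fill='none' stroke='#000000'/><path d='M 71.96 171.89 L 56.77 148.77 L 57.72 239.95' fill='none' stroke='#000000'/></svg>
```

1 u = 1 mm; y_m = 289.43 − y.

[1] `<polygon>` regular polygon, #0000ff→score S486 F2303: (232.84,165.65) → (187.15,145.75) → (192.76,195.27) → (232.84,165.65) (closed)

[2] `<path>` regular polygon, #000000→engrave S409 F2397: (165.52,65.88) → (156.06,77.98) → (171.27,80.12) → (165.52,65.88) (closed)

[3] `<path>` open polyline, #000000→engrave S409 F2397: (71.96,117.54) → (56.77,140.66) → (57.72,49.48)

(Gcodetools for Inkscape — laser output)
G21
G90
G0 X232.84 Y165.65
M3 S486
G1 X187.15 Y145.75 F2303
G1 X192.76 Y195.27
G1 X232.84 Y165.65
M5
G0 X165.52 Y65.88
M3 S409
G1 X156.06 Y77.98 F2397
G1 X171.27 Y80.12
G1 X165.52 Y65.88
M5
G0 X71.96 Y117.54
M3 S409
G1 X56.77 Y140.66 F2397
G1 X57.72 Y49.48
M5
G0 X0.00 Y0.00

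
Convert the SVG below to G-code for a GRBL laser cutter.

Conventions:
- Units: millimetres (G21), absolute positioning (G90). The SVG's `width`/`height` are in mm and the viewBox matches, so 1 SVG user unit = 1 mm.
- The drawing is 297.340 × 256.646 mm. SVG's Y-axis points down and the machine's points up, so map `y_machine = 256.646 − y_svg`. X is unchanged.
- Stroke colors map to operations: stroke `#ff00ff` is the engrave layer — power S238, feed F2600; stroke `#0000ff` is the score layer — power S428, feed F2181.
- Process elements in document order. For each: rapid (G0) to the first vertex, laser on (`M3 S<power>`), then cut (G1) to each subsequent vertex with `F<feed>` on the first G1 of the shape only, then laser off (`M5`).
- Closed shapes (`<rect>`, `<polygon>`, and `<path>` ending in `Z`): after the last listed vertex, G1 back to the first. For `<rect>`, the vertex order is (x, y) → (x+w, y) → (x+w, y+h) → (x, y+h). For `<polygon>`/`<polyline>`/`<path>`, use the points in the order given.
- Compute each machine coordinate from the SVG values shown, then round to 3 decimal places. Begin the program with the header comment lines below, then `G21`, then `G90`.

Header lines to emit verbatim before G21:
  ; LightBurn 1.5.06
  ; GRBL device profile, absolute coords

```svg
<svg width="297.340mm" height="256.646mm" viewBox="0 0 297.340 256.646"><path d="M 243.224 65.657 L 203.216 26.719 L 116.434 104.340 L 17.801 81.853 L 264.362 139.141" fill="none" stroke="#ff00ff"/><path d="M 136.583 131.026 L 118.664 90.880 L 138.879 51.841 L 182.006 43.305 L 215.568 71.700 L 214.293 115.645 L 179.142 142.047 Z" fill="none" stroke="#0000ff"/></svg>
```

1 u = 1 mm; y_m = 256.646 − y.

[1] `<path>` open polyline, #ff00ff→engrave S238 F2600: (243.224,190.989) → (203.216,229.927) → (116.434,152.306) → (17.801,174.793) → (264.362,117.505)

[2] `<path>` regular polygon, #0000ff→score S428 F2181: (136.583,125.620) → (118.664,165.766) → (138.879,204.805) → (182.006,213.341) → (215.568,184.946) → (214.293,141.001) → (179.142,114.599) → (136.583,125.620) (closed)

; LightBurn 1.5.06
; GRBL device profile, absolute coords
G21
G90
G0 X243.224 Y190.989
M3 S238
G1 X203.216 Y229.927 F2600
G1 X116.434 Y152.306
G1 X17.801 Y174.793
G1 X264.362 Y117.505
M5
G0 X136.583 Y125.620
M3 S428
G1 X118.664 Y165.766 F2181
G1 X138.879 Y204.805
G1 X182.006 Y213.341
G1 X215.568 Y184.946
G1 X214.293 Y141.001
G1 X179.142 Y114.599
G1 X136.583 Y125.620
M5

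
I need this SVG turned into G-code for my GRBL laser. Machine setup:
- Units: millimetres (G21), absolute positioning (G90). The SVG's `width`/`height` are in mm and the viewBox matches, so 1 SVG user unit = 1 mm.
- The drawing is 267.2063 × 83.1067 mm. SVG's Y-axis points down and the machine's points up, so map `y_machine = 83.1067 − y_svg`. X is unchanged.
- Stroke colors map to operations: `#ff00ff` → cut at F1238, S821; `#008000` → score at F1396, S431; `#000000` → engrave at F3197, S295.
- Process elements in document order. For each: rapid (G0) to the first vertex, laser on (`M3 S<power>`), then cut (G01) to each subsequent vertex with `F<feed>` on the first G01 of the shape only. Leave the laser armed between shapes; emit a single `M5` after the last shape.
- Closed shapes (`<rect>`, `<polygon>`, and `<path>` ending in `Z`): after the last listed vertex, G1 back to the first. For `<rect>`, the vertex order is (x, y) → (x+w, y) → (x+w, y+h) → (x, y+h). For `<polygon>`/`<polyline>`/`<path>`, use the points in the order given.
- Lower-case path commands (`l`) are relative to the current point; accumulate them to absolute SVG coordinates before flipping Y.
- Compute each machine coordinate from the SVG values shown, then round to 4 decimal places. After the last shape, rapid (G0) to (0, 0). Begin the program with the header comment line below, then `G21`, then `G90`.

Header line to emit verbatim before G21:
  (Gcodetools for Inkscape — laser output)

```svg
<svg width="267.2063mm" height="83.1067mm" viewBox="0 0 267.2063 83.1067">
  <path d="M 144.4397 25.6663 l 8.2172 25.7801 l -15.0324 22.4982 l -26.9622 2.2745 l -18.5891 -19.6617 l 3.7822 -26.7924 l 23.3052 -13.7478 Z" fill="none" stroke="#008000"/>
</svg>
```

Since the viewBox matches the mm dimensions, user units are millimetres directly. The only transform is the Y-flip y_m = 83.1067 − y_svg.

Shape 1 is a regular polygon drawn with `<path>`. Its stroke #008000 means score at S431, F1396. After flipping Y the toolpath is (144.4397,57.4404) → (152.6569,31.6603) → (137.6245,9.1621) → (110.6623,6.8876) → (92.0732,26.5493) → (95.8554,53.3417) → (119.1606,67.0895) → (144.4397,57.4404), returning to the start.

(Gcodetools for Inkscape — laser output)
G21
G90
G0 X144.4397 Y57.4404
M3 S431
G01 X152.6569 Y31.6603 F1396
G01 X137.6245 Y9.1621
G01 X110.6623 Y6.8876
G01 X92.0732 Y26.5493
G01 X95.8554 Y53.3417
G01 X119.1606 Y67.0895
G01 X144.4397 Y57.4404
M5
G0 X0.0000 Y0.0000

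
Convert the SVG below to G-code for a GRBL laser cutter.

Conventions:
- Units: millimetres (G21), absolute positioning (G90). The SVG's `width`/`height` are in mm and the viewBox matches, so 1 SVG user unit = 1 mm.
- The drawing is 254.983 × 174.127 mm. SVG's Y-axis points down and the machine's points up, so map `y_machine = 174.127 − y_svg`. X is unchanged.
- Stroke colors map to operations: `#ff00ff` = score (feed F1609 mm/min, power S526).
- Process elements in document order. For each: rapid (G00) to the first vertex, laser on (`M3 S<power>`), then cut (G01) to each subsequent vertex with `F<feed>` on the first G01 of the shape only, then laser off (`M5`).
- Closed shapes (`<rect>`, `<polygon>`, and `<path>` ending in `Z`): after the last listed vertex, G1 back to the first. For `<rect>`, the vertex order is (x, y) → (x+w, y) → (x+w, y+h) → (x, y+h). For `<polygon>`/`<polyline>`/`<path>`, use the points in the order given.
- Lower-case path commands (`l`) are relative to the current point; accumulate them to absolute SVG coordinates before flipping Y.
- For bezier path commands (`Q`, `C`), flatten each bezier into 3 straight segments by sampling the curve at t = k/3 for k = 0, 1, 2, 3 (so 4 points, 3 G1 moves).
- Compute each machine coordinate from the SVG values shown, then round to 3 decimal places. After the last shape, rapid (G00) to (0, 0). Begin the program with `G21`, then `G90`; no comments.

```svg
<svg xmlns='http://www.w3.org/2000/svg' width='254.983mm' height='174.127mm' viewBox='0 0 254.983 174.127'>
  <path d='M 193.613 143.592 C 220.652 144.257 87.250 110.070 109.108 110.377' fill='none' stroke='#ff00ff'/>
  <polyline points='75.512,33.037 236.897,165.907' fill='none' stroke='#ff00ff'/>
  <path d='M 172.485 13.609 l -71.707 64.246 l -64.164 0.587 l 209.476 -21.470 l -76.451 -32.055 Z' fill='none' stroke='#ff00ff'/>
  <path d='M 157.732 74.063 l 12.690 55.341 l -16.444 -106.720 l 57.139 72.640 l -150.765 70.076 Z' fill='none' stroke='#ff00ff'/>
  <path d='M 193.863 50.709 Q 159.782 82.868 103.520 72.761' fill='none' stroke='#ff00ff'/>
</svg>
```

G21
G90
G00 X193.613 Y30.535
M3 S526
G01 X178.864 Y38.919 F1609
G01 X127.311 Y55.127
G01 X109.108 Y63.750
M5
G00 X75.512 Y141.090
M3 S526
G01 X236.897 Y8.220 F1609
M5
G00 X172.485 Y160.518
M3 S526
G01 X100.778 Y96.272 F1609
G01 X36.614 Y95.685
G01 X246.090 Y117.155
G01 X169.639 Y149.210
G01 X172.485 Y160.518
M5
G00 X157.732 Y100.064
M3 S526
G01 X170.422 Y44.723 F1609
G01 X153.978 Y151.443
G01 X211.117 Y78.803
G01 X60.352 Y8.727
G01 X157.732 Y100.064
M5
G00 X193.863 Y123.418
M3 S526
G01 X168.678 Y106.675 F1609
G01 X138.563 Y99.324
G01 X103.520 Y101.366
M5
G00 X0.000 Y0.000

viewBox `0 0 254.983 174.127` with mm width/height → 1 unit = 1 mm. Flip: y_m = 174.127 − y_svg.

**Shape 1** — `<path>` cubic bezier, stroke `#ff00ff` → score (S526, F1609). Control points (SVG): P0=(193.613,143.592), P1=(220.652,144.257), P2=(87.250,110.070), P3=(109.108,110.377); sampled at t=k/3. Machine vertices: (193.613,30.535) → (178.864,38.919) → (127.311,55.127) → (109.108,63.750). Open path.

**Shape 2** — `<polyline>` line segment, stroke `#ff00ff` → score (S526, F1609). Machine vertices: (75.512,141.090) → (236.897,8.220). Open path.

**Shape 3** — `<path>` closed polygon, stroke `#ff00ff` → score (S526, F1609). Machine vertices: (172.485,160.518) → (100.778,96.272) → (36.614,95.685) → (246.090,117.155) → (169.639,149.210) → (172.485,160.518). Closed: final G1 returns to the first vertex.

**Shape 4** — `<path>` closed polygon, stroke `#ff00ff` → score (S526, F1609). Machine vertices: (157.732,100.064) → (170.422,44.723) → (153.978,151.443) → (211.117,78.803) → (60.352,8.727) → (157.732,100.064). Closed: final G1 returns to the first vertex.

**Shape 5** — `<path>` quadratic bezier, stroke `#ff00ff` → score (S526, F1609). Control points (SVG): P0=(193.863,50.709), P1=(159.782,82.868), P2=(103.520,72.761); sampled at t=k/3. Machine vertices: (193.863,123.418) → (168.678,106.675) → (138.563,99.324) → (103.520,101.366). Open path.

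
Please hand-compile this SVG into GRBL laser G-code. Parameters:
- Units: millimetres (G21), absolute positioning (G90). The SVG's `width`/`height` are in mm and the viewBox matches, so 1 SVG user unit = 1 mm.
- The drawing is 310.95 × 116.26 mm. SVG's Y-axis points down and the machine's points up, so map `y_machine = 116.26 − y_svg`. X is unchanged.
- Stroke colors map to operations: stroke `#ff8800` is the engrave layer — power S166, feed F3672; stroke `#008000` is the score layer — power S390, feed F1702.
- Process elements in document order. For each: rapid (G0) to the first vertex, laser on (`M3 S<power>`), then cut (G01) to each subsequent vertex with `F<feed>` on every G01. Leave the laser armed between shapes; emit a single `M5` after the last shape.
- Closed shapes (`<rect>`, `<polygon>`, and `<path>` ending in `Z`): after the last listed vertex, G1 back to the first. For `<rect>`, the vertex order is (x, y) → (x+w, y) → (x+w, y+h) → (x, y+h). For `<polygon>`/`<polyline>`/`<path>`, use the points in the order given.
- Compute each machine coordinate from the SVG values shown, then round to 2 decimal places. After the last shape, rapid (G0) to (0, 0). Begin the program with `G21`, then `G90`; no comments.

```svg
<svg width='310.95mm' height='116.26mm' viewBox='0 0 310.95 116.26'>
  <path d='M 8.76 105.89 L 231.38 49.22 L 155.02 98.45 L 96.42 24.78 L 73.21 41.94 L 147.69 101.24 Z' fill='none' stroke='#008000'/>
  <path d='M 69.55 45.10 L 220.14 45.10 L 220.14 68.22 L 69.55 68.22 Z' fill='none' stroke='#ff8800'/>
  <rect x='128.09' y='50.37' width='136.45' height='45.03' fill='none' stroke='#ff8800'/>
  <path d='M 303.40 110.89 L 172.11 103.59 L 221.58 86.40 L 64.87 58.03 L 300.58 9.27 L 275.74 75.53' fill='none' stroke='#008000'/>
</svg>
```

1 u = 1 mm; y_m = 116.26 − y.

[1] `<path>` closed polygon, #008000→score S390 F1702: (8.76,10.37) → (231.38,67.04) → (155.02,17.81) → (96.42,91.48) → (73.21,74.32) → (147.69,15.02) → (8.76,10.37) (closed)

[2] `<path>` rectangle, #ff8800→engrave S166 F3672: (69.55,71.16) → (220.14,71.16) → (220.14,48.04) → (69.55,48.04) → (69.55,71.16) (closed)

[3] `<rect>` rectangle, #ff8800→engrave S166 F3672: (128.09,65.89) → (264.54,65.89) → (264.54,20.86) → (128.09,20.86) → (128.09,65.89) (closed)

[4] `<path>` open polyline, #008000→score S390 F1702: (303.40,5.37) → (172.11,12.67) → (221.58,29.86) → (64.87,58.23) → (300.58,106.99) → (275.74,40.73)

G21
G90
G0 X8.76 Y10.37
M3 S390
G01 X231.38 Y67.04 F1702
G01 X155.02 Y17.81 F1702
G01 X96.42 Y91.48 F1702
G01 X73.21 Y74.32 F1702
G01 X147.69 Y15.02 F1702
G01 X8.76 Y10.37 F1702
G0 X69.55 Y71.16
M3 S166
G01 X220.14 Y71.16 F3672
G01 X220.14 Y48.04 F3672
G01 X69.55 Y48.04 F3672
G01 X69.55 Y71.16 F3672
G0 X128.09 Y65.89
M3 S166
G01 X264.54 Y65.89 F3672
G01 X264.54 Y20.86 F3672
G01 X128.09 Y20.86 F3672
G01 X128.09 Y65.89 F3672
G0 X303.40 Y5.37
M3 S390
G01 X172.11 Y12.67 F1702
G01 X221.58 Y29.86 F1702
G01 X64.87 Y58.23 F1702
G01 X300.58 Y106.99 F1702
G01 X275.74 Y40.73 F1702
M5
G0 X0.00 Y0.00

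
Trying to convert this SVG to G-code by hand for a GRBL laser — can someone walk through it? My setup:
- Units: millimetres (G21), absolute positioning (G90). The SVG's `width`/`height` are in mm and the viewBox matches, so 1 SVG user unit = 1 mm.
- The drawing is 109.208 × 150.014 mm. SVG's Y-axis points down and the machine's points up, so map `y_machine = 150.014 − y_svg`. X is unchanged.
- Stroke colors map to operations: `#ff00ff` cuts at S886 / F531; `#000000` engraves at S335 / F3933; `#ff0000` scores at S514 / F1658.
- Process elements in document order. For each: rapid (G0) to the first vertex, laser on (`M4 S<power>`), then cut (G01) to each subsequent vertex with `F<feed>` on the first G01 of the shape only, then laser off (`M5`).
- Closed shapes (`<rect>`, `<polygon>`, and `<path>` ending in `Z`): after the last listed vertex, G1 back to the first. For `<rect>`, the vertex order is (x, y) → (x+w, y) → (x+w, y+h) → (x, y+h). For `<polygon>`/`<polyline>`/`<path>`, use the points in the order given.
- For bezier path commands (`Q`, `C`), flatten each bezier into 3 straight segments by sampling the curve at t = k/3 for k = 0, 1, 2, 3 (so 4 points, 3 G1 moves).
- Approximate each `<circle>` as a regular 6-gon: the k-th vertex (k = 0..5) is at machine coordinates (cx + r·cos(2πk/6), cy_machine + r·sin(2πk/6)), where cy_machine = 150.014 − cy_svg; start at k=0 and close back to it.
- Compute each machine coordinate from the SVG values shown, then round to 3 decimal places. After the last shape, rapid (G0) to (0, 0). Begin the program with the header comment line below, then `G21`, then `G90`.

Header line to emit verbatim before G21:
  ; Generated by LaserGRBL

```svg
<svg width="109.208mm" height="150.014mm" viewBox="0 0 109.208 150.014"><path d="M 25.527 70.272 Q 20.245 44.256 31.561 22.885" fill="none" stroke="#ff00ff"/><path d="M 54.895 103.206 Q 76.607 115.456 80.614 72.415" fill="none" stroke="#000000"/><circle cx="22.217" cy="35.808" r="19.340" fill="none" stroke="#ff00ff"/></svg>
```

viewBox `0 0 109.208 150.014` with mm width/height → 1 unit = 1 mm. Flip: y_m = 150.014 − y_svg.

**Shape 1** — `<path>` quadratic bezier, stroke `#ff00ff` → cut (S886, F531). Control points (SVG): P0=(25.527,70.272), P1=(20.245,44.256), P2=(31.561,22.885); sampled at t=k/3. Machine vertices: (25.527,79.742) → (23.850,96.570) → (25.861,112.366) → (31.561,127.129). Open path.

**Shape 2** — `<path>` quadratic bezier, stroke `#000000` → engrave (S335, F3933). Control points (SVG): P0=(54.895,103.206), P1=(76.607,115.456), P2=(80.614,72.415); sampled at t=k/3. Machine vertices: (54.895,46.808) → (67.402,44.785) → (75.975,55.048) → (80.614,77.599). Open path.

**Shape 3** — `<circle>` circle, stroke `#ff00ff` → cut (S886, F531). Machine vertices: (41.557,114.206) → (31.887,130.955) → (12.547,130.955) → (2.877,114.206) → (12.547,97.457) → (31.887,97.457) → (41.557,114.206). Closed: final G1 returns to the first vertex.

; Generated by LaserGRBL
G21
G90
G0 X25.527 Y79.742
M4 S886
G01 X23.850 Y96.570 F531
G01 X25.861 Y112.366
G01 X31.561 Y127.129
M5
G0 X54.895 Y46.808
M4 S335
G01 X67.402 Y44.785 F3933
G01 X75.975 Y55.048
G01 X80.614 Y77.599
M5
G0 X41.557 Y114.206
M4 S886
G01 X31.887 Y130.955 F531
G01 X12.547 Y130.955
G01 X2.877 Y114.206
G01 X12.547 Y97.457
G01 X31.887 Y97.457
G01 X41.557 Y114.206
M5
G0 X0.000 Y0.000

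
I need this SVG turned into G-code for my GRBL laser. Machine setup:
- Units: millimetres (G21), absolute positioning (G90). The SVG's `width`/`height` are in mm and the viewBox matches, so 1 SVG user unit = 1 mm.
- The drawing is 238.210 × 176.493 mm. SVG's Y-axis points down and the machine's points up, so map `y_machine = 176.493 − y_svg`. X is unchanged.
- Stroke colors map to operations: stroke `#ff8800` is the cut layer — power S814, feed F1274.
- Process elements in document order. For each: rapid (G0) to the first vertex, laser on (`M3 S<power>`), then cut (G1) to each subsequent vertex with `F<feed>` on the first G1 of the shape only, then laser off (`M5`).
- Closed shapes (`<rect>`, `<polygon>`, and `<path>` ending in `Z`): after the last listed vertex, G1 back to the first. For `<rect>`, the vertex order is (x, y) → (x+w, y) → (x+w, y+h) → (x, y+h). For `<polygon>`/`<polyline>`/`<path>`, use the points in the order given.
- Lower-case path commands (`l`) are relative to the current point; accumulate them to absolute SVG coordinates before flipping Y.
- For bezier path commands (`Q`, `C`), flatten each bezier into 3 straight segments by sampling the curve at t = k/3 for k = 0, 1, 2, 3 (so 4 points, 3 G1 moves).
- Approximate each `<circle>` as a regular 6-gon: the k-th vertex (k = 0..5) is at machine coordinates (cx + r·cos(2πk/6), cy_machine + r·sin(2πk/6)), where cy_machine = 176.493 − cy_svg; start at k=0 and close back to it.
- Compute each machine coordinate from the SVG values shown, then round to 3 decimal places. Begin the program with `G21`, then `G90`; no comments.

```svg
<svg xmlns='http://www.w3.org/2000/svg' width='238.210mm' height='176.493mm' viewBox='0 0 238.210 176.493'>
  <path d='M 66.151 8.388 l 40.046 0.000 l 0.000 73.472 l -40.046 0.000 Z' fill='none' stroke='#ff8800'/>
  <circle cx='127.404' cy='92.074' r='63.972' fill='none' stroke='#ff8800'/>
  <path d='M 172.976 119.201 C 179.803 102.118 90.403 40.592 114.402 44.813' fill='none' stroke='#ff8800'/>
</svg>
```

G21
G90
G0 X66.151 Y168.105
M3 S814
G1 X106.197 Y168.105 F1274
G1 X106.197 Y94.633
G1 X66.151 Y94.633
G1 X66.151 Y168.105
M5
G0 X191.376 Y84.419
M3 S814
G1 X159.390 Y139.820 F1274
G1 X95.418 Y139.820
G1 X63.432 Y84.419
G1 X95.418 Y29.018
G1 X159.390 Y29.018
G1 X191.376 Y84.419
M5
G0 X172.976 Y57.292
M3 S814
G1 X155.491 Y85.108 F1274
G1 X120.439 Y118.066
G1 X114.402 Y131.680
M5

Since the viewBox matches the mm dimensions, user units are millimetres directly. The only transform is the Y-flip y_m = 176.493 − y_svg.

Shape 1 is a rectangle drawn with `<path>`. Its stroke #ff8800 means cut at S814, F1274. After flipping Y the toolpath is (66.151,168.105) → (106.197,168.105) → (106.197,94.633) → (66.151,94.633) → (66.151,168.105), returning to the start.

Shape 2 is a circle drawn with `<circle>`. Its stroke #ff8800 means cut at S814, F1274. After flipping Y the toolpath is (191.376,84.419) → (159.390,139.820) → (95.418,139.820) → (63.432,84.419) → (95.418,29.018) → (159.390,29.018) → (191.376,84.419), returning to the start.

Shape 3 is a cubic bezier drawn with `<path>`. Its stroke #ff8800 means cut at S814, F1274. After flipping Y the toolpath is (172.976,57.292) → (155.491,85.108) → (120.439,118.066) → (114.402,131.680).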